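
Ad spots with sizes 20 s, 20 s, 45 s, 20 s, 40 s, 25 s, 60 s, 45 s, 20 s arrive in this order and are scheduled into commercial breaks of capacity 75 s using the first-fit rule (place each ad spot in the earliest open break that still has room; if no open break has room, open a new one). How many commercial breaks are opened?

  20 → break 1 (new)  [load 20/75]
  20 → break 1  [load 40/75]
  45 → break 2 (new)  [load 45/75]
  20 → break 1  [load 60/75]
  40 → break 3 (new)  [load 40/75]
  25 → break 2  [load 70/75]
  60 → break 4 (new)  [load 60/75]
  45 → break 5 (new)  [load 45/75]
  20 → break 3  [load 60/75]
5 commercial breaks opened.

5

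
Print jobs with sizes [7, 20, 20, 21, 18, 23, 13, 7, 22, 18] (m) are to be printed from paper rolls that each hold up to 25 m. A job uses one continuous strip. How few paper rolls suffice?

8

Total = 23 + 22 + 21 + 20 + 20 + 18 + 18 + 13 + 7 + 7 = 169 m.
Lower bound: ⌈169/25⌉ = 7 paper rolls.
Also, 8 print jobs each exceed 25/2 m, and no two of those can share a roll, so at least 8 paper rolls are needed.
A packing using 8 paper rolls:
  roll 1: 23 = 23
  roll 2: 22 = 22
  roll 3: 21 = 21
  roll 4: 20 = 20
  roll 5: 20 = 20
  roll 6: 18 + 7 = 25
  roll 7: 18 + 7 = 25
  roll 8: 13 = 13
This matches the lower bound, so 8 is optimal.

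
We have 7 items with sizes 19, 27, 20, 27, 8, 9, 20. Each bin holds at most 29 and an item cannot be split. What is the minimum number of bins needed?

Total = 27 + 27 + 20 + 20 + 19 + 9 + 8 = 130.
Lower bound: ⌈130/29⌉ = 5 bins.
A packing using 5 bins:
  bin 1: 27 = 27
  bin 2: 27 = 27
  bin 3: 20 + 9 = 29
  bin 4: 20 + 8 = 28
  bin 5: 19 = 19
This matches the lower bound, so 5 is optimal.

5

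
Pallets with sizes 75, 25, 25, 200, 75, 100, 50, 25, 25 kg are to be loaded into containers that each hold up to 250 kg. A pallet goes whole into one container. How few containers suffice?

3

Total = 200 + 100 + 75 + 75 + 50 + 25 + 25 + 25 + 25 = 600 kg.
Lower bound: ⌈600/250⌉ = 3 containers.
A packing using 3 containers:
  container 1: 200 + 50 = 250
  container 2: 100 + 75 + 75 = 250
  container 3: 25 + 25 + 25 + 25 = 100
This matches the lower bound, so 3 is optimal.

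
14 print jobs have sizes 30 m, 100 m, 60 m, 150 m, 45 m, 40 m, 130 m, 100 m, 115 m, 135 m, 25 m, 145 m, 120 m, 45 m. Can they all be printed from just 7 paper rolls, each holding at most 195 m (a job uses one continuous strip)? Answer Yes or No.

No

Total = 1240 m; ⌈1240/195⌉ = 7.
8 print jobs each exceed half the capacity and cannot share a roll, forcing at least 8 paper rolls.
At least 8 paper rolls are required, but only 7 are allowed.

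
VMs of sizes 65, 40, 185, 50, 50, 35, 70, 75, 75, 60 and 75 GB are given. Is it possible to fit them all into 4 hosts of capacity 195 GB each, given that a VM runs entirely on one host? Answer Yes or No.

Total = 780 GB; ⌈780/195⌉ = 4.
The bound of 4 does not rule out 4, but exhaustive search shows no assignment into 4 hosts of capacity 195 GB exists — the minimum is 5.

No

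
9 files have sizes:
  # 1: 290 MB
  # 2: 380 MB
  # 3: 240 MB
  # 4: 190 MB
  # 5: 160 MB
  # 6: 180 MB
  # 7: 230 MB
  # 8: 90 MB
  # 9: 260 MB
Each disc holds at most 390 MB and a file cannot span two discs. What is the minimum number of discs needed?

6

Total = 380 + 290 + 260 + 240 + 230 + 190 + 180 + 160 + 90 = 2020 MB.
Lower bound: ⌈2020/390⌉ = 6 discs.
A packing using 6 discs:
  disc 1: 380 = 380
  disc 2: 290 + 90 = 380
  disc 3: 260 = 260
  disc 4: 240 = 240
  disc 5: 230 + 160 = 390
  disc 6: 190 + 180 = 370
This matches the lower bound, so 6 is optimal.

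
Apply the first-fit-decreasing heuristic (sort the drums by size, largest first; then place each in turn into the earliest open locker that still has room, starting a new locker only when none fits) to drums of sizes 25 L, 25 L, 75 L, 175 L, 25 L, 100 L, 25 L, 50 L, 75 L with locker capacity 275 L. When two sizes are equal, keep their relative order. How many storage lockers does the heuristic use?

Sorted descending: 175, 100, 75, 75, 50, 25, 25, 25, 25.
  175 → locker 1 (new)  [load 175/275]
  100 → locker 1  [load 275/275]
  75 → locker 2 (new)  [load 75/275]
  75 → locker 2  [load 150/275]
  50 → locker 2  [load 200/275]
  25 → locker 2  [load 225/275]
  25 → locker 2  [load 250/275]
  25 → locker 2  [load 275/275]
  25 → locker 3 (new)  [load 25/275]
3 storage lockers opened.

3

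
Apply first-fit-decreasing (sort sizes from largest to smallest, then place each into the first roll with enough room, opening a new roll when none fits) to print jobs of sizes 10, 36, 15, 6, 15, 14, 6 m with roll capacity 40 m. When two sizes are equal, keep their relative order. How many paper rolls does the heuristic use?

Sorted descending: 36, 15, 15, 14, 10, 6, 6.
  36 → roll 1 (new)  [load 36/40]
  15 → roll 2 (new)  [load 15/40]
  15 → roll 2  [load 30/40]
  14 → roll 3 (new)  [load 14/40]
  10 → roll 2  [load 40/40]
  6 → roll 3  [load 20/40]
  6 → roll 3  [load 26/40]
3 paper rolls opened.

3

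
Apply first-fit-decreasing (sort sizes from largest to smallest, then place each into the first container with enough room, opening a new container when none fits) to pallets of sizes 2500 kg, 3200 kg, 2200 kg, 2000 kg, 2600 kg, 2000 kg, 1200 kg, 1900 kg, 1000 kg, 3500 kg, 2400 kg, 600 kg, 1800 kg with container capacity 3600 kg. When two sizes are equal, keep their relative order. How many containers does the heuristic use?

10

Sorted descending: 3500, 3200, 2600, 2500, 2400, 2200, 2000, 2000, 1900, 1800, 1200, 1000, 600.
  3500 → container 1 (new)  [load 3500/3600]
  3200 → container 2 (new)  [load 3200/3600]
  2600 → container 3 (new)  [load 2600/3600]
  2500 → container 4 (new)  [load 2500/3600]
  2400 → container 5 (new)  [load 2400/3600]
  2200 → container 6 (new)  [load 2200/3600]
  2000 → container 7 (new)  [load 2000/3600]
  2000 → container 8 (new)  [load 2000/3600]
  1900 → container 9 (new)  [load 1900/3600]
  1800 → container 10 (new)  [load 1800/3600]
  1200 → container 5  [load 3600/3600]
  1000 → container 3  [load 3600/3600]
  600 → container 4  [load 3100/3600]
10 containers opened.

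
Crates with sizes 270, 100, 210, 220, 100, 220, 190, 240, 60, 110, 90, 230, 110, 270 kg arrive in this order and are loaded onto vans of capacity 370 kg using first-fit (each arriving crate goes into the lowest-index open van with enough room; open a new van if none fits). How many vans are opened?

8

  270 → van 1 (new)  [load 270/370]
  100 → van 1  [load 370/370]
  210 → van 2 (new)  [load 210/370]
  220 → van 3 (new)  [load 220/370]
  100 → van 2  [load 310/370]
  220 → van 4 (new)  [load 220/370]
  190 → van 5 (new)  [load 190/370]
  240 → van 6 (new)  [load 240/370]
  60 → van 2  [load 370/370]
  110 → van 3  [load 330/370]
  90 → van 4  [load 310/370]
  230 → van 7 (new)  [load 230/370]
  110 → van 5  [load 300/370]
  270 → van 8 (new)  [load 270/370]
8 vans opened.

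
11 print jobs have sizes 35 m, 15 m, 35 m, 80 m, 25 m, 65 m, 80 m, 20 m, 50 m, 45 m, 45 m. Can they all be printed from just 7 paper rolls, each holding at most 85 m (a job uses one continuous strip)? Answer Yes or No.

A valid assignment using 6 paper rolls:
  roll 1: 80 = 80
  roll 2: 80 = 80
  roll 3: 65 + 20 = 85
  roll 4: 50 + 35 = 85
  roll 5: 45 + 35 = 80
  roll 6: 45 + 25 + 15 = 85
That uses only 6 ≤ 7, so 7 paper rolls are enough.

Yes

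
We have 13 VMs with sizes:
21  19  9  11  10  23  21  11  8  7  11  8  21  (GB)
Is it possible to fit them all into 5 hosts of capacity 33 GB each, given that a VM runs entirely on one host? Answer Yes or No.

No

Total = 180 GB; ⌈180/33⌉ = 6.
At least 6 hosts are required, but only 5 are allowed.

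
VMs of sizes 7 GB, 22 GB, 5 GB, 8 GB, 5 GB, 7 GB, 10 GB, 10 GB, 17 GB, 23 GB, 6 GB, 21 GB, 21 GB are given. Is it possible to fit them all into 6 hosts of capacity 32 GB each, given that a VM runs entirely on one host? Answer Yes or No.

A valid assignment using 6 hosts:
  host 1: 23 + 8 = 31
  host 2: 22 + 10 = 32
  host 3: 21 + 10 = 31
  host 4: 21 + 7 = 28
  host 5: 17 + 7 + 6 = 30
  host 6: 5 + 5 = 10
Every load is within 32 GB, so 6 hosts suffice.

Yes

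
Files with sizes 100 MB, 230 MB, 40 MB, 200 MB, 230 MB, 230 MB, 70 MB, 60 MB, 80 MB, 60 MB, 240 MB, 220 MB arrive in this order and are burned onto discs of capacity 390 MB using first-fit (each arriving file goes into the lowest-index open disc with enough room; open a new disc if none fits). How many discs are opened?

  100 → disc 1 (new)  [load 100/390]
  230 → disc 1  [load 330/390]
  40 → disc 1  [load 370/390]
  200 → disc 2 (new)  [load 200/390]
  230 → disc 3 (new)  [load 230/390]
  230 → disc 4 (new)  [load 230/390]
  70 → disc 2  [load 270/390]
  60 → disc 2  [load 330/390]
  80 → disc 3  [load 310/390]
  60 → disc 2  [load 390/390]
  240 → disc 5 (new)  [load 240/390]
  220 → disc 6 (new)  [load 220/390]
6 discs opened.

6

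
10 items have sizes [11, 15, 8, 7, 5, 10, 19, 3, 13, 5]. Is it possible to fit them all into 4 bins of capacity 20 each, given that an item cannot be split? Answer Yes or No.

Total = 96; ⌈96/20⌉ = 5.
At least 5 bins are required, but only 4 are allowed.

No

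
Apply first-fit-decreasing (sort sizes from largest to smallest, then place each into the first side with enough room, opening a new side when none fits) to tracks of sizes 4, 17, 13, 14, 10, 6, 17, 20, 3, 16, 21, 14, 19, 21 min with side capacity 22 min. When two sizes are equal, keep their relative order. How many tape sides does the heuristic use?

11

Sorted descending: 21, 21, 20, 19, 17, 17, 16, 14, 14, 13, 10, 6, 4, 3.
  21 → side 1 (new)  [load 21/22]
  21 → side 2 (new)  [load 21/22]
  20 → side 3 (new)  [load 20/22]
  19 → side 4 (new)  [load 19/22]
  17 → side 5 (new)  [load 17/22]
  17 → side 6 (new)  [load 17/22]
  16 → side 7 (new)  [load 16/22]
  14 → side 8 (new)  [load 14/22]
  14 → side 9 (new)  [load 14/22]
  13 → side 10 (new)  [load 13/22]
  10 → side 11 (new)  [load 10/22]
  6 → side 7  [load 22/22]
  4 → side 5  [load 21/22]
  3 → side 4  [load 22/22]
11 tape sides opened.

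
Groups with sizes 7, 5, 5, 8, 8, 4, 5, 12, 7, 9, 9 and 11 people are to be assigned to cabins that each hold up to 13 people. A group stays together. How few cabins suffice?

8

Total = 12 + 11 + 9 + 9 + 8 + 8 + 7 + 7 + 5 + 5 + 5 + 4 = 90 people.
Lower bound: ⌈90/13⌉ = 7 cabins.
Also, 8 groups each exceed 13/2 people, and no two of those can share a cabin, so at least 8 cabins are needed.
A packing using 8 cabins:
  cabin 1: 12 = 12
  cabin 2: 11 = 11
  cabin 3: 9 + 4 = 13
  cabin 4: 9 = 9
  cabin 5: 8 + 5 = 13
  cabin 6: 8 + 5 = 13
  cabin 7: 7 + 5 = 12
  cabin 8: 7 = 7
This matches the lower bound, so 8 is optimal.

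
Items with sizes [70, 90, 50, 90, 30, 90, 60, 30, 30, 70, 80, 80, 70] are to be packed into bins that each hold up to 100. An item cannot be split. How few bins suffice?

Total = 90 + 90 + 90 + 80 + 80 + 70 + 70 + 70 + 60 + 50 + 30 + 30 + 30 = 840.
Lower bound: ⌈840/100⌉ = 9 bins.
A packing using 10 bins:
  bin 1: 90 = 90
  bin 2: 90 = 90
  bin 3: 90 = 90
  bin 4: 80 = 80
  bin 5: 80 = 80
  bin 6: 70 + 30 = 100
  bin 7: 70 + 30 = 100
  bin 8: 70 + 30 = 100
  bin 9: 60 = 60
  bin 10: 50 = 50
No arrangement into 9 bins stays within capacity, so 10 is optimal.

10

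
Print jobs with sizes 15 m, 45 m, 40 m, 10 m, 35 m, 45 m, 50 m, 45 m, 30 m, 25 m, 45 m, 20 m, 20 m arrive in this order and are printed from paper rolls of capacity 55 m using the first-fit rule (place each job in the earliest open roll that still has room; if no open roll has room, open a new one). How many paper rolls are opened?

9

  15 → roll 1 (new)  [load 15/55]
  45 → roll 2 (new)  [load 45/55]
  40 → roll 1  [load 55/55]
  10 → roll 2  [load 55/55]
  35 → roll 3 (new)  [load 35/55]
  45 → roll 4 (new)  [load 45/55]
  50 → roll 5 (new)  [load 50/55]
  45 → roll 6 (new)  [load 45/55]
  30 → roll 7 (new)  [load 30/55]
  25 → roll 7  [load 55/55]
  45 → roll 8 (new)  [load 45/55]
  20 → roll 3  [load 55/55]
  20 → roll 9 (new)  [load 20/55]
9 paper rolls opened.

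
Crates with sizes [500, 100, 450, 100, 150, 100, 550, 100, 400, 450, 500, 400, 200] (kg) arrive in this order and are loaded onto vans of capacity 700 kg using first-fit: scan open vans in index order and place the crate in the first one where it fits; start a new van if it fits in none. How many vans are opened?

  500 → van 1 (new)  [load 500/700]
  100 → van 1  [load 600/700]
  450 → van 2 (new)  [load 450/700]
  100 → van 1  [load 700/700]
  150 → van 2  [load 600/700]
  100 → van 2  [load 700/700]
  550 → van 3 (new)  [load 550/700]
  100 → van 3  [load 650/700]
  400 → van 4 (new)  [load 400/700]
  450 → van 5 (new)  [load 450/700]
  500 → van 6 (new)  [load 500/700]
  400 → van 7 (new)  [load 400/700]
  200 → van 4  [load 600/700]
7 vans opened.

7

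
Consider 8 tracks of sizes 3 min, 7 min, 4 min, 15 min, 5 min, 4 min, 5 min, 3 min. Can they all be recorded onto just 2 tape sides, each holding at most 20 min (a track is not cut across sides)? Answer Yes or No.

No

Total = 46 min; ⌈46/20⌉ = 3.
At least 3 tape sides are required, but only 2 are allowed.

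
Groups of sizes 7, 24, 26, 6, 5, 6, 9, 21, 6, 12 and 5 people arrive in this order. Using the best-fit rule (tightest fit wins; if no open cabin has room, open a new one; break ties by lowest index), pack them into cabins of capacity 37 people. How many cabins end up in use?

4

  7 → cabin 1 (new)  [load 7/37]
  24 → cabin 1  [load 31/37]
  26 → cabin 2 (new)  [load 26/37]
  6 → cabin 1  [load 37/37]
  5 → cabin 2  [load 31/37]
  6 → cabin 2  [load 37/37]
  9 → cabin 3 (new)  [load 9/37]
  21 → cabin 3  [load 30/37]
  6 → cabin 3  [load 36/37]
  12 → cabin 4 (new)  [load 12/37]
  5 → cabin 4  [load 17/37]
4 cabins opened.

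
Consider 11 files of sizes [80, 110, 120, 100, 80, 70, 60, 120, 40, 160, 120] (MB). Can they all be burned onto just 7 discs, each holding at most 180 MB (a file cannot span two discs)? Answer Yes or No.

A valid assignment using 7 discs:
  disc 1: 160 = 160
  disc 2: 120 + 60 = 180
  disc 3: 120 + 40 = 160
  disc 4: 120 = 120
  disc 5: 110 + 70 = 180
  disc 6: 100 + 80 = 180
  disc 7: 80 = 80
Every load is within 180 MB, so 7 discs suffice.

Yes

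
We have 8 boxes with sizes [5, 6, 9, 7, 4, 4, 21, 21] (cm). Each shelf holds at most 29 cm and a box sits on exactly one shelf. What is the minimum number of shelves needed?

3

Total = 21 + 21 + 9 + 7 + 6 + 5 + 4 + 4 = 77 cm.
Lower bound: ⌈77/29⌉ = 3 shelves.
A packing using 3 shelves:
  shelf 1: 21 + 7 = 28
  shelf 2: 21 + 6 = 27
  shelf 3: 9 + 5 + 4 + 4 = 22
This matches the lower bound, so 3 is optimal.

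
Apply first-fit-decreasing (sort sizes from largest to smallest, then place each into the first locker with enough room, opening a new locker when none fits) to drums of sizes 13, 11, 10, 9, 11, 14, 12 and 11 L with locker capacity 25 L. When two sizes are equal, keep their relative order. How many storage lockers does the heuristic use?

Sorted descending: 14, 13, 12, 11, 11, 11, 10, 9.
  14 → locker 1 (new)  [load 14/25]
  13 → locker 2 (new)  [load 13/25]
  12 → locker 2  [load 25/25]
  11 → locker 1  [load 25/25]
  11 → locker 3 (new)  [load 11/25]
  11 → locker 3  [load 22/25]
  10 → locker 4 (new)  [load 10/25]
  9 → locker 4  [load 19/25]
4 storage lockers opened.

4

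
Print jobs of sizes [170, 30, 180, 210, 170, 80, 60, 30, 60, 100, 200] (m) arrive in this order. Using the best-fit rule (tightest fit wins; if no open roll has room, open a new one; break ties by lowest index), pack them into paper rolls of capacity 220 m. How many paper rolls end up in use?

7

  170 → roll 1 (new)  [load 170/220]
  30 → roll 1  [load 200/220]
  180 → roll 2 (new)  [load 180/220]
  210 → roll 3 (new)  [load 210/220]
  170 → roll 4 (new)  [load 170/220]
  80 → roll 5 (new)  [load 80/220]
  60 → roll 5  [load 140/220]
  30 → roll 2  [load 210/220]
  60 → roll 5  [load 200/220]
  100 → roll 6 (new)  [load 100/220]
  200 → roll 7 (new)  [load 200/220]
7 paper rolls opened.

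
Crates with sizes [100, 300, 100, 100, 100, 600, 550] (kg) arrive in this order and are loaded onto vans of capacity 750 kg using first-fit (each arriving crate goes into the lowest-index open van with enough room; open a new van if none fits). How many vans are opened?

  100 → van 1 (new)  [load 100/750]
  300 → van 1  [load 400/750]
  100 → van 1  [load 500/750]
  100 → van 1  [load 600/750]
  100 → van 1  [load 700/750]
  600 → van 2 (new)  [load 600/750]
  550 → van 3 (new)  [load 550/750]
3 vans opened.

3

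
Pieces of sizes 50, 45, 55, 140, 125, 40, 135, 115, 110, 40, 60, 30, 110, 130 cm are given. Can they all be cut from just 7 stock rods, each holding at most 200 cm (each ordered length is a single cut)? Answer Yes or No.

Yes

A valid assignment using 7 stock rods:
  stock rod 1: 140 + 60 = 200
  stock rod 2: 135 + 55 = 190
  stock rod 3: 130 + 50 = 180
  stock rod 4: 125 + 45 + 30 = 200
  stock rod 5: 115 + 40 + 40 = 195
  stock rod 6: 110 = 110
  stock rod 7: 110 = 110
Every load is within 200 cm, so 7 stock rods suffice.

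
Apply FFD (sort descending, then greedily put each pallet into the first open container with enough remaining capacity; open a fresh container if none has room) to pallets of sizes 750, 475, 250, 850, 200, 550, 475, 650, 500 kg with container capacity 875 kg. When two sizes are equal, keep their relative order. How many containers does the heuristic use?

7

Sorted descending: 850, 750, 650, 550, 500, 475, 475, 250, 200.
  850 → container 1 (new)  [load 850/875]
  750 → container 2 (new)  [load 750/875]
  650 → container 3 (new)  [load 650/875]
  550 → container 4 (new)  [load 550/875]
  500 → container 5 (new)  [load 500/875]
  475 → container 6 (new)  [load 475/875]
  475 → container 7 (new)  [load 475/875]
  250 → container 4  [load 800/875]
  200 → container 3  [load 850/875]
7 containers opened.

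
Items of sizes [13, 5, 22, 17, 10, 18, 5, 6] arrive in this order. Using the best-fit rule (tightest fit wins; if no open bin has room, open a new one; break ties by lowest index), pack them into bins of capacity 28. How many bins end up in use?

  13 → bin 1 (new)  [load 13/28]
  5 → bin 1  [load 18/28]
  22 → bin 2 (new)  [load 22/28]
  17 → bin 3 (new)  [load 17/28]
  10 → bin 1  [load 28/28]
  18 → bin 4 (new)  [load 18/28]
  5 → bin 2  [load 27/28]
  6 → bin 4  [load 24/28]
4 bins opened.

4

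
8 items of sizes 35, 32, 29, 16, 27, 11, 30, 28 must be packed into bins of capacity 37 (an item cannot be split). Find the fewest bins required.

Total = 35 + 32 + 30 + 29 + 28 + 27 + 16 + 11 = 208.
Lower bound: ⌈208/37⌉ = 6 bins.
A packing using 7 bins:
  bin 1: 35 = 35
  bin 2: 32 = 32
  bin 3: 30 = 30
  bin 4: 29 = 29
  bin 5: 28 = 28
  bin 6: 27 = 27
  bin 7: 16 + 11 = 27
No arrangement into 6 bins stays within capacity, so 7 is optimal.

7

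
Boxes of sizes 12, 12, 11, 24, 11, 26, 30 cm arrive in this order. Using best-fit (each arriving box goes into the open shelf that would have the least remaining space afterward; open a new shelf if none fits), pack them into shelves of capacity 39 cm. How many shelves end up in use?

4

  12 → shelf 1 (new)  [load 12/39]
  12 → shelf 1  [load 24/39]
  11 → shelf 1  [load 35/39]
  24 → shelf 2 (new)  [load 24/39]
  11 → shelf 2  [load 35/39]
  26 → shelf 3 (new)  [load 26/39]
  30 → shelf 4 (new)  [load 30/39]
4 shelves opened.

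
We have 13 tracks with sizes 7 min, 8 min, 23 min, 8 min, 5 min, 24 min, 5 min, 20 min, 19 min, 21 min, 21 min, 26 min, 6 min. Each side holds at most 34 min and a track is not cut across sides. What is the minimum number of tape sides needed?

7

Total = 26 + 24 + 23 + 21 + 21 + 20 + 19 + 8 + 8 + 7 + 6 + 5 + 5 = 193 min.
Lower bound: ⌈193/34⌉ = 6 tape sides.
Also, 7 tracks each exceed 17 min, and no two of those can share a side, so at least 7 tape sides are needed.
A packing using 7 tape sides:
  side 1: 26 + 8 = 34
  side 2: 24 + 8 = 32
  side 3: 23 + 7 = 30
  side 4: 21 + 6 + 5 = 32
  side 5: 21 + 5 = 26
  side 6: 20 = 20
  side 7: 19 = 19
This matches the lower bound, so 7 is optimal.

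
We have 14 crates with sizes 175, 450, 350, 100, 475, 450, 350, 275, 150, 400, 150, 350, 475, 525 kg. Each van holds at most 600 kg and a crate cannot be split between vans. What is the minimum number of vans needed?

10

Total = 525 + 475 + 475 + 450 + 450 + 400 + 350 + 350 + 350 + 275 + 175 + 150 + 150 + 100 = 4675 kg.
Lower bound: ⌈4675/600⌉ = 8 vans.
Also, 9 crates each exceed 300 kg, and no two of those can share a van, so at least 9 vans are needed.
A packing using 10 vans:
  van 1: 525 = 525
  van 2: 475 + 100 = 575
  van 3: 475 = 475
  van 4: 450 + 150 = 600
  van 5: 450 + 150 = 600
  van 6: 400 + 175 = 575
  van 7: 350 = 350
  van 8: 350 = 350
  van 9: 350 = 350
  van 10: 275 = 275
No arrangement into 9 vans stays within capacity, so 10 is optimal.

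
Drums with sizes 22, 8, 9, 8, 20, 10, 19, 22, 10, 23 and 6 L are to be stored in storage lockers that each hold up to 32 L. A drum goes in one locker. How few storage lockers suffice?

6

Total = 23 + 22 + 22 + 20 + 19 + 10 + 10 + 9 + 8 + 8 + 6 = 157 L.
Lower bound: ⌈157/32⌉ = 5 storage lockers.
A packing using 6 storage lockers:
  locker 1: 23 + 9 = 32
  locker 2: 22 + 10 = 32
  locker 3: 22 + 10 = 32
  locker 4: 20 + 8 = 28
  locker 5: 19 + 8 = 27
  locker 6: 6 = 6
No arrangement into 5 storage lockers stays within capacity, so 6 is optimal.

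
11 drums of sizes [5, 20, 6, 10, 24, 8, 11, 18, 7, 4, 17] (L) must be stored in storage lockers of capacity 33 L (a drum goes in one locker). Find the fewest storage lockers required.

Total = 24 + 20 + 18 + 17 + 11 + 10 + 8 + 7 + 6 + 5 + 4 = 130 L.
Lower bound: ⌈130/33⌉ = 4 storage lockers.
A packing using 4 storage lockers:
  locker 1: 24 + 5 + 4 = 33
  locker 2: 20 + 11 = 31
  locker 3: 18 + 8 + 7 = 33
  locker 4: 17 + 10 + 6 = 33
This matches the lower bound, so 4 is optimal.

4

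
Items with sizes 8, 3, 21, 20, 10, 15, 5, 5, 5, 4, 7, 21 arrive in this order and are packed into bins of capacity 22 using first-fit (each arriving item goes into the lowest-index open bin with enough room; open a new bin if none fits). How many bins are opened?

6

  8 → bin 1 (new)  [load 8/22]
  3 → bin 1  [load 11/22]
  21 → bin 2 (new)  [load 21/22]
  20 → bin 3 (new)  [load 20/22]
  10 → bin 1  [load 21/22]
  15 → bin 4 (new)  [load 15/22]
  5 → bin 4  [load 20/22]
  5 → bin 5 (new)  [load 5/22]
  5 → bin 5  [load 10/22]
  4 → bin 5  [load 14/22]
  7 → bin 5  [load 21/22]
  21 → bin 6 (new)  [load 21/22]
6 bins opened.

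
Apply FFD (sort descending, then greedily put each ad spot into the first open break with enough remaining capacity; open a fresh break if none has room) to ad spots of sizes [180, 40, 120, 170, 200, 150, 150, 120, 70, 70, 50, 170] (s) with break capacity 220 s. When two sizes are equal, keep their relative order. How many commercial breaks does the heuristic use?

8

Sorted descending: 200, 180, 170, 170, 150, 150, 120, 120, 70, 70, 50, 40.
  200 → break 1 (new)  [load 200/220]
  180 → break 2 (new)  [load 180/220]
  170 → break 3 (new)  [load 170/220]
  170 → break 4 (new)  [load 170/220]
  150 → break 5 (new)  [load 150/220]
  150 → break 6 (new)  [load 150/220]
  120 → break 7 (new)  [load 120/220]
  120 → break 8 (new)  [load 120/220]
  70 → break 5  [load 220/220]
  70 → break 6  [load 220/220]
  50 → break 3  [load 220/220]
  40 → break 2  [load 220/220]
8 commercial breaks opened.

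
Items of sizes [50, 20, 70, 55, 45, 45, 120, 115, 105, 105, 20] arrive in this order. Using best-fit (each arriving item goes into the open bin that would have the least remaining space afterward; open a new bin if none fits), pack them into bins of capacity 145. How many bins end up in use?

6

  50 → bin 1 (new)  [load 50/145]
  20 → bin 1  [load 70/145]
  70 → bin 1  [load 140/145]
  55 → bin 2 (new)  [load 55/145]
  45 → bin 2  [load 100/145]
  45 → bin 2  [load 145/145]
  120 → bin 3 (new)  [load 120/145]
  115 → bin 4 (new)  [load 115/145]
  105 → bin 5 (new)  [load 105/145]
  105 → bin 6 (new)  [load 105/145]
  20 → bin 3  [load 140/145]
6 bins opened.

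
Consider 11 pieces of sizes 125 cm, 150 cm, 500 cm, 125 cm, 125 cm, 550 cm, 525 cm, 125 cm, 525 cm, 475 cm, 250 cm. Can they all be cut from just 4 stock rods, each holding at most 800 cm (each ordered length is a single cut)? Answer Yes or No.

No

Total = 3475 cm; ⌈3475/800⌉ = 5.
At least 5 stock rods are required, but only 4 are allowed.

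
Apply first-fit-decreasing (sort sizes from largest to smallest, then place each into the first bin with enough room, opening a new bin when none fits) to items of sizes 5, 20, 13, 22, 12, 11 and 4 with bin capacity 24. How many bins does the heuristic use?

4

Sorted descending: 22, 20, 13, 12, 11, 5, 4.
  22 → bin 1 (new)  [load 22/24]
  20 → bin 2 (new)  [load 20/24]
  13 → bin 3 (new)  [load 13/24]
  12 → bin 4 (new)  [load 12/24]
  11 → bin 3  [load 24/24]
  5 → bin 4  [load 17/24]
  4 → bin 2  [load 24/24]
4 bins opened.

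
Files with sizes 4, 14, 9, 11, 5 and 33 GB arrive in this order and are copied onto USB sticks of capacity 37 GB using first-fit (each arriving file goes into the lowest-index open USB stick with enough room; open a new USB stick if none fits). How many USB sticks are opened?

3

  4 → USB stick 1 (new)  [load 4/37]
  14 → USB stick 1  [load 18/37]
  9 → USB stick 1  [load 27/37]
  11 → USB stick 2 (new)  [load 11/37]
  5 → USB stick 1  [load 32/37]
  33 → USB stick 3 (new)  [load 33/37]
3 USB sticks opened.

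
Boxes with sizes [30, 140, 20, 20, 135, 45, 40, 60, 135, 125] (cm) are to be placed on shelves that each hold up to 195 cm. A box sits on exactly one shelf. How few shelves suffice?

Total = 140 + 135 + 135 + 125 + 60 + 45 + 40 + 30 + 20 + 20 = 750 cm.
Lower bound: ⌈750/195⌉ = 4 shelves.
A packing using 4 shelves:
  shelf 1: 140 + 45 = 185
  shelf 2: 135 + 60 = 195
  shelf 3: 135 + 40 + 20 = 195
  shelf 4: 125 + 30 + 20 = 175
This matches the lower bound, so 4 is optimal.

4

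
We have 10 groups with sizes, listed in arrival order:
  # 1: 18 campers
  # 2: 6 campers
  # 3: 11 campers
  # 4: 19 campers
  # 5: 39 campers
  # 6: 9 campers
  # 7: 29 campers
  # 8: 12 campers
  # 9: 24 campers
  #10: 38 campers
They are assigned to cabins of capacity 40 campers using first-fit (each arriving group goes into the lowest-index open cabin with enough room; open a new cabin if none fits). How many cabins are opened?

  18 → cabin 1 (new)  [load 18/40]
  6 → cabin 1  [load 24/40]
  11 → cabin 1  [load 35/40]
  19 → cabin 2 (new)  [load 19/40]
  39 → cabin 3 (new)  [load 39/40]
  9 → cabin 2  [load 28/40]
  29 → cabin 4 (new)  [load 29/40]
  12 → cabin 2  [load 40/40]
  24 → cabin 5 (new)  [load 24/40]
  38 → cabin 6 (new)  [load 38/40]
6 cabins opened.

6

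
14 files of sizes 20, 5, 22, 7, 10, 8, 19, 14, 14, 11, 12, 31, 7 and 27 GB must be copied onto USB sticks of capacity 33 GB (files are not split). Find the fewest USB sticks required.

7

Total = 31 + 27 + 22 + 20 + 19 + 14 + 14 + 12 + 11 + 10 + 8 + 7 + 7 + 5 = 207 GB.
Lower bound: ⌈207/33⌉ = 7 USB sticks.
A packing using 7 USB sticks:
  USB stick 1: 31 = 31
  USB stick 2: 27 + 5 = 32
  USB stick 3: 22 + 11 = 33
  USB stick 4: 20 + 12 = 32
  USB stick 5: 19 + 14 = 33
  USB stick 6: 14 + 10 + 8 = 32
  USB stick 7: 7 + 7 = 14
This matches the lower bound, so 7 is optimal.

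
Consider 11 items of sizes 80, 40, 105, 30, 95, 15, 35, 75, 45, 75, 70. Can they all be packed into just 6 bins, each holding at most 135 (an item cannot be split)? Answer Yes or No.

Yes

A valid assignment using 6 bins:
  bin 1: 105 + 30 = 135
  bin 2: 95 + 40 = 135
  bin 3: 80 + 45 = 125
  bin 4: 75 + 35 + 15 = 125
  bin 5: 75 = 75
  bin 6: 70 = 70
Every load is within 135, so 6 bins suffice.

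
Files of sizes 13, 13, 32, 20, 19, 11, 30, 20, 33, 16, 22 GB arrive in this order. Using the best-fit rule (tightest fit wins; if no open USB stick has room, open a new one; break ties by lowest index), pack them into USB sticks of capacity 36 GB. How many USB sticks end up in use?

  13 → USB stick 1 (new)  [load 13/36]
  13 → USB stick 1  [load 26/36]
  32 → USB stick 2 (new)  [load 32/36]
  20 → USB stick 3 (new)  [load 20/36]
  19 → USB stick 4 (new)  [load 19/36]
  11 → USB stick 3  [load 31/36]
  30 → USB stick 5 (new)  [load 30/36]
  20 → USB stick 6 (new)  [load 20/36]
  33 → USB stick 7 (new)  [load 33/36]
  16 → USB stick 6  [load 36/36]
  22 → USB stick 8 (new)  [load 22/36]
8 USB sticks opened.

8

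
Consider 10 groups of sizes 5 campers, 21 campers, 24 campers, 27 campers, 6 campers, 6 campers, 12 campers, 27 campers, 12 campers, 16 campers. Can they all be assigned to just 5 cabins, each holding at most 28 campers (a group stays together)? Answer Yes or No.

Total = 156 campers; ⌈156/28⌉ = 6.
At least 6 cabins are required, but only 5 are allowed.

No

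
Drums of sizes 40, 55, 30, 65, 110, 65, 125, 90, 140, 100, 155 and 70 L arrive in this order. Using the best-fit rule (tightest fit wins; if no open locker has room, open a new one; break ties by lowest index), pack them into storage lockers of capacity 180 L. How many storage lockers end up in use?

7

  40 → locker 1 (new)  [load 40/180]
  55 → locker 1  [load 95/180]
  30 → locker 1  [load 125/180]
  65 → locker 2 (new)  [load 65/180]
  110 → locker 2  [load 175/180]
  65 → locker 3 (new)  [load 65/180]
  125 → locker 4 (new)  [load 125/180]
  90 → locker 3  [load 155/180]
  140 → locker 5 (new)  [load 140/180]
  100 → locker 6 (new)  [load 100/180]
  155 → locker 7 (new)  [load 155/180]
  70 → locker 6  [load 170/180]
7 storage lockers opened.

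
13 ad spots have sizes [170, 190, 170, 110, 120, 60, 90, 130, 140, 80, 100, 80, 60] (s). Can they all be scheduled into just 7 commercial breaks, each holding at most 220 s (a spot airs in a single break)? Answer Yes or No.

No

Total = 1500 s; ⌈1500/220⌉ = 7.
The bound of 7 does not rule out 7, but exhaustive search shows no assignment into 7 commercial breaks of capacity 220 s exists — the minimum is 8.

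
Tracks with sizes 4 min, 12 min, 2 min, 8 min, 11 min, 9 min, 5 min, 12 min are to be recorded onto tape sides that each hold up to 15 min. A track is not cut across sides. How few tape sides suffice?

Total = 12 + 12 + 11 + 9 + 8 + 5 + 4 + 2 = 63 min.
Lower bound: ⌈63/15⌉ = 5 tape sides.
A packing using 5 tape sides:
  side 1: 12 + 2 = 14
  side 2: 12 = 12
  side 3: 11 + 4 = 15
  side 4: 9 + 5 = 14
  side 5: 8 = 8
This matches the lower bound, so 5 is optimal.

5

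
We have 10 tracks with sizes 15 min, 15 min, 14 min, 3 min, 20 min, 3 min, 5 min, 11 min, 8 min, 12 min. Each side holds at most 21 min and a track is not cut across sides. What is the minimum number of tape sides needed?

Total = 20 + 15 + 15 + 14 + 12 + 11 + 8 + 5 + 3 + 3 = 106 min.
Lower bound: ⌈106/21⌉ = 6 tape sides.
A packing using 6 tape sides:
  side 1: 20 = 20
  side 2: 15 + 5 = 20
  side 3: 15 + 3 + 3 = 21
  side 4: 14 = 14
  side 5: 12 + 8 = 20
  side 6: 11 = 11
This matches the lower bound, so 6 is optimal.

6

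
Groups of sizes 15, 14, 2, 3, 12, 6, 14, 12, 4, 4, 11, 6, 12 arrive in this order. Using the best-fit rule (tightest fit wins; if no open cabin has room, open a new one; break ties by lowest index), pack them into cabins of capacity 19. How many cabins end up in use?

  15 → cabin 1 (new)  [load 15/19]
  14 → cabin 2 (new)  [load 14/19]
  2 → cabin 1  [load 17/19]
  3 → cabin 2  [load 17/19]
  12 → cabin 3 (new)  [load 12/19]
  6 → cabin 3  [load 18/19]
  14 → cabin 4 (new)  [load 14/19]
  12 → cabin 5 (new)  [load 12/19]
  4 → cabin 4  [load 18/19]
  4 → cabin 5  [load 16/19]
  11 → cabin 6 (new)  [load 11/19]
  6 → cabin 6  [load 17/19]
  12 → cabin 7 (new)  [load 12/19]
7 cabins opened.

7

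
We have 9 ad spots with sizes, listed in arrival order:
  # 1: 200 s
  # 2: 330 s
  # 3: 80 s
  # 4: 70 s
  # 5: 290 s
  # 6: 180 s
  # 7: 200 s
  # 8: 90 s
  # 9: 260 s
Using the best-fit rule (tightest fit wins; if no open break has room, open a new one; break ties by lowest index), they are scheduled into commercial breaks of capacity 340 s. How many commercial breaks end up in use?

  200 → break 1 (new)  [load 200/340]
  330 → break 2 (new)  [load 330/340]
  80 → break 1  [load 280/340]
  70 → break 3 (new)  [load 70/340]
  290 → break 4 (new)  [load 290/340]
  180 → break 3  [load 250/340]
  200 → break 5 (new)  [load 200/340]
  90 → break 3  [load 340/340]
  260 → break 6 (new)  [load 260/340]
6 commercial breaks opened.

6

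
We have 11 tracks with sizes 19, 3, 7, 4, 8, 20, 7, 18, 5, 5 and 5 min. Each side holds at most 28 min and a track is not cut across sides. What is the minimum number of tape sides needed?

4

Total = 20 + 19 + 18 + 8 + 7 + 7 + 5 + 5 + 5 + 4 + 3 = 101 min.
Lower bound: ⌈101/28⌉ = 4 tape sides.
A packing using 4 tape sides:
  side 1: 20 + 8 = 28
  side 2: 19 + 7 = 26
  side 3: 18 + 7 + 3 = 28
  side 4: 5 + 5 + 5 + 4 = 19
This matches the lower bound, so 4 is optimal.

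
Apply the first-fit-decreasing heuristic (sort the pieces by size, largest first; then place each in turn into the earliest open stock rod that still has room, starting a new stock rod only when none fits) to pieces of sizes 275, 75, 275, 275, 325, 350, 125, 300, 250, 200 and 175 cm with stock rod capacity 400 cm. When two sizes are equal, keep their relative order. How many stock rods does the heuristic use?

8

Sorted descending: 350, 325, 300, 275, 275, 275, 250, 200, 175, 125, 75.
  350 → stock rod 1 (new)  [load 350/400]
  325 → stock rod 2 (new)  [load 325/400]
  300 → stock rod 3 (new)  [load 300/400]
  275 → stock rod 4 (new)  [load 275/400]
  275 → stock rod 5 (new)  [load 275/400]
  275 → stock rod 6 (new)  [load 275/400]
  250 → stock rod 7 (new)  [load 250/400]
  200 → stock rod 8 (new)  [load 200/400]
  175 → stock rod 8  [load 375/400]
  125 → stock rod 4  [load 400/400]
  75 → stock rod 2  [load 400/400]
8 stock rods opened.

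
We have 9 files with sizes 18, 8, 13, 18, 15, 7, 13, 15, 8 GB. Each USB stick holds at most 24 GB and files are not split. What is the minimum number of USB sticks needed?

Total = 18 + 18 + 15 + 15 + 13 + 13 + 8 + 8 + 7 = 115 GB.
Lower bound: ⌈115/24⌉ = 5 USB sticks.
Also, 6 files each exceed 12 GB, and no two of those can share a USB stick, so at least 6 USB sticks are needed.
A packing using 6 USB sticks:
  USB stick 1: 18 = 18
  USB stick 2: 18 = 18
  USB stick 3: 15 + 8 = 23
  USB stick 4: 15 + 8 = 23
  USB stick 5: 13 + 7 = 20
  USB stick 6: 13 = 13
This matches the lower bound, so 6 is optimal.

6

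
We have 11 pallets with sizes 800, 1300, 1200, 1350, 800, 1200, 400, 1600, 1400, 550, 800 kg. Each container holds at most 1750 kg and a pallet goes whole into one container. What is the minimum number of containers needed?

Total = 1600 + 1400 + 1350 + 1300 + 1200 + 1200 + 800 + 800 + 800 + 550 + 400 = 11400 kg.
Lower bound: ⌈11400/1750⌉ = 7 containers.
A packing using 8 containers:
  container 1: 1600 = 1600
  container 2: 1400 = 1400
  container 3: 1350 + 400 = 1750
  container 4: 1300 = 1300
  container 5: 1200 + 550 = 1750
  container 6: 1200 = 1200
  container 7: 800 + 800 = 1600
  container 8: 800 = 800
No arrangement into 7 containers stays within capacity, so 8 is optimal.

8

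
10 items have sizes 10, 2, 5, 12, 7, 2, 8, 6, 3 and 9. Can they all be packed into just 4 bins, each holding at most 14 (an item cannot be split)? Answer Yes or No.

No

Total = 64; ⌈64/14⌉ = 5.
At least 5 bins are required, but only 4 are allowed.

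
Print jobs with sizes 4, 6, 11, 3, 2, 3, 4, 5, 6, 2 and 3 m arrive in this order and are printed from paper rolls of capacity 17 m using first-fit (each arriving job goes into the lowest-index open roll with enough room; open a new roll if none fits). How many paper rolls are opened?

3

  4 → roll 1 (new)  [load 4/17]
  6 → roll 1  [load 10/17]
  11 → roll 2 (new)  [load 11/17]
  3 → roll 1  [load 13/17]
  2 → roll 1  [load 15/17]
  3 → roll 2  [load 14/17]
  4 → roll 3 (new)  [load 4/17]
  5 → roll 3  [load 9/17]
  6 → roll 3  [load 15/17]
  2 → roll 1  [load 17/17]
  3 → roll 2  [load 17/17]
3 paper rolls opened.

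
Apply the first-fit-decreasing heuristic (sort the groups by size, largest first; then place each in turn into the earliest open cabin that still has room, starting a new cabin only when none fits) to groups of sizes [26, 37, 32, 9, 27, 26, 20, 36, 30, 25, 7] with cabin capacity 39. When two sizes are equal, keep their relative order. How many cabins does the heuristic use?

Sorted descending: 37, 36, 32, 30, 27, 26, 26, 25, 20, 9, 7.
  37 → cabin 1 (new)  [load 37/39]
  36 → cabin 2 (new)  [load 36/39]
  32 → cabin 3 (new)  [load 32/39]
  30 → cabin 4 (new)  [load 30/39]
  27 → cabin 5 (new)  [load 27/39]
  26 → cabin 6 (new)  [load 26/39]
  26 → cabin 7 (new)  [load 26/39]
  25 → cabin 8 (new)  [load 25/39]
  20 → cabin 9 (new)  [load 20/39]
  9 → cabin 4  [load 39/39]
  7 → cabin 3  [load 39/39]
9 cabins opened.

9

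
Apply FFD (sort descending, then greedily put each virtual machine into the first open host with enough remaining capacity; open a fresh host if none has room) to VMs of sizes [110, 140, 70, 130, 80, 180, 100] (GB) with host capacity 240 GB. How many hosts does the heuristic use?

Sorted descending: 180, 140, 130, 110, 100, 80, 70.
  180 → host 1 (new)  [load 180/240]
  140 → host 2 (new)  [load 140/240]
  130 → host 3 (new)  [load 130/240]
  110 → host 3  [load 240/240]
  100 → host 2  [load 240/240]
  80 → host 4 (new)  [load 80/240]
  70 → host 4  [load 150/240]
4 hosts opened.

4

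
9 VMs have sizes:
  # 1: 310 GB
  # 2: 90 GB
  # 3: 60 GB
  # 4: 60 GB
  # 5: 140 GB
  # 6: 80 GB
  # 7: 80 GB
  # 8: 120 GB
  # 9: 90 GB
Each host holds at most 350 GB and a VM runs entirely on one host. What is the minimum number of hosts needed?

Total = 310 + 140 + 120 + 90 + 90 + 80 + 80 + 60 + 60 = 1030 GB.
Lower bound: ⌈1030/350⌉ = 3 hosts.
A packing using 4 hosts:
  host 1: 310 = 310
  host 2: 140 + 120 + 90 = 350
  host 3: 90 + 80 + 80 + 60 = 310
  host 4: 60 = 60
No arrangement into 3 hosts stays within capacity, so 4 is optimal.

4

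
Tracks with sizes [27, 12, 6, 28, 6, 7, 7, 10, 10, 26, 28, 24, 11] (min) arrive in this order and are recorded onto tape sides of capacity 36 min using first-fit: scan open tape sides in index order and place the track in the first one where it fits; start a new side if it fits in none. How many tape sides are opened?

7

  27 → side 1 (new)  [load 27/36]
  12 → side 2 (new)  [load 12/36]
  6 → side 1  [load 33/36]
  28 → side 3 (new)  [load 28/36]
  6 → side 2  [load 18/36]
  7 → side 2  [load 25/36]
  7 → side 2  [load 32/36]
  10 → side 4 (new)  [load 10/36]
  10 → side 4  [load 20/36]
  26 → side 5 (new)  [load 26/36]
  28 → side 6 (new)  [load 28/36]
  24 → side 7 (new)  [load 24/36]
  11 → side 4  [load 31/36]
7 tape sides opened.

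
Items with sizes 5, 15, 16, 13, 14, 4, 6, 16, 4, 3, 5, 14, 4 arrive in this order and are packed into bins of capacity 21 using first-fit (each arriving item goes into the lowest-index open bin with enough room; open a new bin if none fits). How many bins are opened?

6

  5 → bin 1 (new)  [load 5/21]
  15 → bin 1  [load 20/21]
  16 → bin 2 (new)  [load 16/21]
  13 → bin 3 (new)  [load 13/21]
  14 → bin 4 (new)  [load 14/21]
  4 → bin 2  [load 20/21]
  6 → bin 3  [load 19/21]
  16 → bin 5 (new)  [load 16/21]
  4 → bin 4  [load 18/21]
  3 → bin 4  [load 21/21]
  5 → bin 5  [load 21/21]
  14 → bin 6 (new)  [load 14/21]
  4 → bin 6  [load 18/21]
6 bins opened.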